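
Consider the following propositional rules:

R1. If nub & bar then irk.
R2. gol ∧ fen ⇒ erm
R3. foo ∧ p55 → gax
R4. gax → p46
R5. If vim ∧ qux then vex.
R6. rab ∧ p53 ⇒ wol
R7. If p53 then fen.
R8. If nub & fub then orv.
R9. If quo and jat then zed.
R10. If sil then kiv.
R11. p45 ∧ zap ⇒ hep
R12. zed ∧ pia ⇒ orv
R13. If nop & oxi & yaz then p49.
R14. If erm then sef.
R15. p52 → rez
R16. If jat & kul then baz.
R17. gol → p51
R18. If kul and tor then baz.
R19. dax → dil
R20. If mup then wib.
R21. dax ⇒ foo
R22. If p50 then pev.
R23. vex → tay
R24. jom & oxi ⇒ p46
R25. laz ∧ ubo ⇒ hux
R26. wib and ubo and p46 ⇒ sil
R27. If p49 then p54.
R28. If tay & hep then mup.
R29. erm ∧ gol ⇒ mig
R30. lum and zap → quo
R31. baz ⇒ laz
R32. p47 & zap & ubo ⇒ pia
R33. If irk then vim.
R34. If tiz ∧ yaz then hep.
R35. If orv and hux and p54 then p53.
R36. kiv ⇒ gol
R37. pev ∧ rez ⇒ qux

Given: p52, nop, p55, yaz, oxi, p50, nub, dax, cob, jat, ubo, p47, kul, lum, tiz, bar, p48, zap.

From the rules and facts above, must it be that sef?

Yes

irk  (by R1: nub, bar)
p49  (by R13: nop, oxi, yaz)
rez  (by R15: p52)
baz  (by R16: jat, kul)
foo  (by R21: dax)
pev  (by R22: p50)
p54  (by R27: p49)
quo  (by R30: lum, zap)
laz  (by R31: baz)
pia  (by R32: p47, zap, ubo)
vim  (by R33: irk)
hep  (by R34: tiz, yaz)
qux  (by R37: pev, rez)
gax  (by R3: foo, p55)
p46  (by R4: gax)
vex  (by R5: vim, qux)
zed  (by R9: quo, jat)
orv  (by R12: zed, pia)
tay  (by R23: vex)
hux  (by R25: laz, ubo)
mup  (by R28: tay, hep)
p53  (by R35: orv, hux, p54)
fen  (by R7: p53)
wib  (by R20: mup)
sil  (by R26: wib, ubo, p46)
kiv  (by R10: sil)
gol  (by R36: kiv)
erm  (by R2: gol, fen)
sef  (by R14: erm)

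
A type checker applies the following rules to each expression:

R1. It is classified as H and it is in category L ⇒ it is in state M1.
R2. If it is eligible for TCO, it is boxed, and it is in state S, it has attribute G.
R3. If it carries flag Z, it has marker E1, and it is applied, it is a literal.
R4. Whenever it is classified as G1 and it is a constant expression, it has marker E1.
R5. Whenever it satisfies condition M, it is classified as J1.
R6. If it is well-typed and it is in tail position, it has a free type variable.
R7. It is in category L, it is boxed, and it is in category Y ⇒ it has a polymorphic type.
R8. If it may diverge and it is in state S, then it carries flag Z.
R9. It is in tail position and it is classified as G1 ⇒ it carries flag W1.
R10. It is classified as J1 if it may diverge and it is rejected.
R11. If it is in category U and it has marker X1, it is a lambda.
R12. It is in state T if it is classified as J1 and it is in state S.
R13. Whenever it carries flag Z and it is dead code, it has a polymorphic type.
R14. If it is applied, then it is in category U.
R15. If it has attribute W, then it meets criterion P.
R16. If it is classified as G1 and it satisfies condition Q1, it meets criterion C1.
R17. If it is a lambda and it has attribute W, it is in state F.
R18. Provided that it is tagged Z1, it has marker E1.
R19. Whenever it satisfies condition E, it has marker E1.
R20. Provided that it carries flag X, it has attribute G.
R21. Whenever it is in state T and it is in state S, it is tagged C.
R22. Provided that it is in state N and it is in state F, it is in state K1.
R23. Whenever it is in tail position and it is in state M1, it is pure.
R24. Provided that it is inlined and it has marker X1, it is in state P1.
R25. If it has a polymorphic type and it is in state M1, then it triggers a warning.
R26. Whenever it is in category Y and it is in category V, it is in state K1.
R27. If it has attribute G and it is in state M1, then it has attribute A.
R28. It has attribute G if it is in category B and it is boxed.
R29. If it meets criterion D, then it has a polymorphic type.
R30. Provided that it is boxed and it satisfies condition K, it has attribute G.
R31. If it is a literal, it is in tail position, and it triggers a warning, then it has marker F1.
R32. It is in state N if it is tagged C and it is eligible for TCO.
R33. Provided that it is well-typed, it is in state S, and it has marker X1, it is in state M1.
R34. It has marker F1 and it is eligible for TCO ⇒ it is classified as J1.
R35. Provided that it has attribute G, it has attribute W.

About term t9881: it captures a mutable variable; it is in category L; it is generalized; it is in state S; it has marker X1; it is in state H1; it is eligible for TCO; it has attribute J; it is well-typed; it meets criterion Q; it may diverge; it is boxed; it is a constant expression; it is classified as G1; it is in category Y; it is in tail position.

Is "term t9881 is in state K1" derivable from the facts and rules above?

No

Forward chaining from the given facts derives: has attribute G, has marker E1, has a free type variable, has a polymorphic type, carries flag Z, carries flag W1, is in state M1, has attribute W, meets criterion P, is pure, triggers a warning, has attribute A.
Rules concluding "it is in state K1": R22 needs "it is in state N"; R26 needs "it is in category V" — none of these are established.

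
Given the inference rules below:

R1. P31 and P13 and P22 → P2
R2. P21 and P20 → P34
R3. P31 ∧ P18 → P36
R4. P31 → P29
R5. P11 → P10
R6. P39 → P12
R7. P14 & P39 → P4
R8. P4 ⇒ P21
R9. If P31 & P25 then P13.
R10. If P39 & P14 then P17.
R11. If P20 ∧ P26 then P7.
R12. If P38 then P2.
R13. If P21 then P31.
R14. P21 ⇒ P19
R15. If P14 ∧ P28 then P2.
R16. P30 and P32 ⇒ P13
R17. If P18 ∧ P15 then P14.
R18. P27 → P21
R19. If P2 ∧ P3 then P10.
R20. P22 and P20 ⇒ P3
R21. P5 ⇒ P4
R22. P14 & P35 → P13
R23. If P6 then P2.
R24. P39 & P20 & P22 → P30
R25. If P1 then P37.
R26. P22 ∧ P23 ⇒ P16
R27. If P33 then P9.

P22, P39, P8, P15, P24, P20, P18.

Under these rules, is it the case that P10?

Forward chaining from the given facts derives: P12, P14, P3, P30, P4, P21, P17, P31, P19, P34, P36, P29.
Rules concluding P10: R5 needs P11; R19 needs P2 — none of these are established.

No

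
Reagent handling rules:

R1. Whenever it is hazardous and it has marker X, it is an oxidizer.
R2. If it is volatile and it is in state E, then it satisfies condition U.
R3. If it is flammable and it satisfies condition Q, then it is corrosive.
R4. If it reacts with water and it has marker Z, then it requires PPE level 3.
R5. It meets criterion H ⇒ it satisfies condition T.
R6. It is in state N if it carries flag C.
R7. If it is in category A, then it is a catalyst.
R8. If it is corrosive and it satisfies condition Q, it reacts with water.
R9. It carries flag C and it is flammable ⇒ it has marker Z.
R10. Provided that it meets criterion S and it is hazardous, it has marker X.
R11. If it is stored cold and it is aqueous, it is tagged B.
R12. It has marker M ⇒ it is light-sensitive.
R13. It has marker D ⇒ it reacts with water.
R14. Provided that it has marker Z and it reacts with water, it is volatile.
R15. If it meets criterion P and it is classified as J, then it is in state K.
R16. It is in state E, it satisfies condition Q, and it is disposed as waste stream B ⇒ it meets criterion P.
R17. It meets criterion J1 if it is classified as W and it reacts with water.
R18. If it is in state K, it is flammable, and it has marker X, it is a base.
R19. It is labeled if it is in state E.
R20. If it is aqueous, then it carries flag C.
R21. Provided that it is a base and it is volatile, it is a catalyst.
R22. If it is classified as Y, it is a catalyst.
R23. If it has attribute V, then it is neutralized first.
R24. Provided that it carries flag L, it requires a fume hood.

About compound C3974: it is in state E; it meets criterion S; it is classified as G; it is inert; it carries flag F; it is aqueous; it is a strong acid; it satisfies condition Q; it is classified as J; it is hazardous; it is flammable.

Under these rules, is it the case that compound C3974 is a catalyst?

No

Forward chaining from the given facts derives: is corrosive, reacts with water, has marker X, is labeled, carries flag C, is an oxidizer, is in state N, has marker Z, is volatile, satisfies condition U, requires PPE level 3.
Rules concluding "it is a catalyst": R7 needs "it is in category A"; R21 needs "it is a base"; R22 needs "it is classified as Y" — none of these are established.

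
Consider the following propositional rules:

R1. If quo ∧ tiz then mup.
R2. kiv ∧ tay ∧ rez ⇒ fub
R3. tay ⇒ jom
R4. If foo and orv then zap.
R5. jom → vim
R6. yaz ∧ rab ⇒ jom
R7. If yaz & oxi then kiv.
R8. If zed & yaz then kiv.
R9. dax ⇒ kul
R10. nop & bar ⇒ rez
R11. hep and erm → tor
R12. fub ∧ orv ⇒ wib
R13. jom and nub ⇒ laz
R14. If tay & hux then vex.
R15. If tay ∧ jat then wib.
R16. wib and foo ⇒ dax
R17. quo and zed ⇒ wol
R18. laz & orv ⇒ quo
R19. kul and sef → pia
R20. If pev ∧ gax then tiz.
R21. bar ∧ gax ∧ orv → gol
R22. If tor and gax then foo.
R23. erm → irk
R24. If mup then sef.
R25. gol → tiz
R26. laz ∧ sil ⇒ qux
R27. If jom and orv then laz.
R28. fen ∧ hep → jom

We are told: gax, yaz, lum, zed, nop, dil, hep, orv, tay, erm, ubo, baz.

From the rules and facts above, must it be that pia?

Forward chaining from the given facts derives: jom, vim, kiv, tor, foo, irk, laz, zap, quo, wol.
The only rule concluding pia is R19, which needs kul; that is never established.

No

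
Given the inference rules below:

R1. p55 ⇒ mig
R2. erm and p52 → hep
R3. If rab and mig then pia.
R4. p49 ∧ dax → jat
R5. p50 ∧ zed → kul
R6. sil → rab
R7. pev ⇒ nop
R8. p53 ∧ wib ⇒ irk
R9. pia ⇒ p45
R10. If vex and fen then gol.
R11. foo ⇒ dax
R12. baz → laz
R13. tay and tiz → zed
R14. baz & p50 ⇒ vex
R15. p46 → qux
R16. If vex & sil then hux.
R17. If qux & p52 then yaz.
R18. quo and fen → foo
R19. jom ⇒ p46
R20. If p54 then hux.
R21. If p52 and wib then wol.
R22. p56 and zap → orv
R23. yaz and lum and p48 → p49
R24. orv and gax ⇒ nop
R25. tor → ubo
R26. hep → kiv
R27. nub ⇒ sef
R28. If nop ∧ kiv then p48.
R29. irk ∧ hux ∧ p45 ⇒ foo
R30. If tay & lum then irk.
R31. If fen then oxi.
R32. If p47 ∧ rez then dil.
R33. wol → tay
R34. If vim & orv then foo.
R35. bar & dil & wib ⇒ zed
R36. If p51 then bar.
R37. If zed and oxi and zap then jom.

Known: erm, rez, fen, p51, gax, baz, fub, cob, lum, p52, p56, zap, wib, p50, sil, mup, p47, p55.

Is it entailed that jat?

mig  (by R1: p55)
hep  (by R2: erm, p52)
rab  (by R6: sil)
vex  (by R14: baz, p50)
hux  (by R16: vex, sil)
wol  (by R21: p52, wib)
orv  (by R22: p56, zap)
nop  (by R24: orv, gax)
kiv  (by R26: hep)
p48  (by R28: nop, kiv)
oxi  (by R31: fen)
dil  (by R32: p47, rez)
tay  (by R33: wol)
bar  (by R36: p51)
pia  (by R3: rab, mig)
p45  (by R9: pia)
irk  (by R30: tay, lum)
zed  (by R35: bar, dil, wib)
jom  (by R37: zed, oxi, zap)
p46  (by R19: jom)
foo  (by R29: irk, hux, p45)
dax  (by R11: foo)
qux  (by R15: p46)
yaz  (by R17: qux, p52)
p49  (by R23: yaz, lum, p48)
jat  (by R4: p49, dax)

Yes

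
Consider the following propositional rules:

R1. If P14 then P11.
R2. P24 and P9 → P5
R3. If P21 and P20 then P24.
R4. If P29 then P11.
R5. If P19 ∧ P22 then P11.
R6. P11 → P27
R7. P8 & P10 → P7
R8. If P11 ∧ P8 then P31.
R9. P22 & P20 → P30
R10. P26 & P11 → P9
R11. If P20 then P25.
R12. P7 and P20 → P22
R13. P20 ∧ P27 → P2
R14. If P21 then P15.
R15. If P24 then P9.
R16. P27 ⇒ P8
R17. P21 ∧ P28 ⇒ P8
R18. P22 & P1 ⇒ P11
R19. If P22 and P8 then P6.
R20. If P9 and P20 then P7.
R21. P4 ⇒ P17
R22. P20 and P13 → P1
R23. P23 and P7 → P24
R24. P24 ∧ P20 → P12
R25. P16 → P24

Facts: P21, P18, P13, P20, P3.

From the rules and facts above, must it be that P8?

Yes

P24  (by R3: P21, P20)
P9  (by R15: P24)
P7  (by R20: P9, P20)
P1  (by R22: P20, P13)
P22  (by R12: P7, P20)
P11  (by R18: P22, P1)
P27  (by R6: P11)
P8  (by R16: P27)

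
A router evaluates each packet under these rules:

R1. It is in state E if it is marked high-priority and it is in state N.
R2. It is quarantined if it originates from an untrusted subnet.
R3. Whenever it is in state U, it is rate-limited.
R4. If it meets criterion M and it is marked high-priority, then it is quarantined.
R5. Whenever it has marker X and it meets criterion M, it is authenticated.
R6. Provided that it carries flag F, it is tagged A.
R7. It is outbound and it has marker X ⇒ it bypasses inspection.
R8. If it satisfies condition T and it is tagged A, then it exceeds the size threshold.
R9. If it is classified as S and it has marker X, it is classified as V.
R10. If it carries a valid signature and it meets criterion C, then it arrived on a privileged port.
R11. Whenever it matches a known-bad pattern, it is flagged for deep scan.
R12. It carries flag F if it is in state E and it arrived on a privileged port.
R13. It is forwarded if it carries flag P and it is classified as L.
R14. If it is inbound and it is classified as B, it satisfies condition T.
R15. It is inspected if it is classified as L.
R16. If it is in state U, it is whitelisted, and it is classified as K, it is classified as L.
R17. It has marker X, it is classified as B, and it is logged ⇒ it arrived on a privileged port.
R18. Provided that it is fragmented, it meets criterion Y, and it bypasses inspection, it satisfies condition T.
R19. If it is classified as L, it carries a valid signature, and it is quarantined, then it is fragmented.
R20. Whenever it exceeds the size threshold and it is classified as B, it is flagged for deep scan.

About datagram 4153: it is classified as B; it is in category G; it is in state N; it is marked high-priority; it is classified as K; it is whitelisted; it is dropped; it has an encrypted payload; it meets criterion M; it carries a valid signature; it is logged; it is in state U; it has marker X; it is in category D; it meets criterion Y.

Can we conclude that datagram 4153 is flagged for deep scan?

No

Forward chaining from the given facts derives: is in state E, is rate-limited, is quarantined, is authenticated, is classified as L, arrived on a privileged port, is fragmented, carries flag F, is inspected, is tagged A.
Rules concluding "it is flagged for deep scan": R11 needs "it matches a known-bad pattern"; R20 needs "it exceeds the size threshold" — none of these are established.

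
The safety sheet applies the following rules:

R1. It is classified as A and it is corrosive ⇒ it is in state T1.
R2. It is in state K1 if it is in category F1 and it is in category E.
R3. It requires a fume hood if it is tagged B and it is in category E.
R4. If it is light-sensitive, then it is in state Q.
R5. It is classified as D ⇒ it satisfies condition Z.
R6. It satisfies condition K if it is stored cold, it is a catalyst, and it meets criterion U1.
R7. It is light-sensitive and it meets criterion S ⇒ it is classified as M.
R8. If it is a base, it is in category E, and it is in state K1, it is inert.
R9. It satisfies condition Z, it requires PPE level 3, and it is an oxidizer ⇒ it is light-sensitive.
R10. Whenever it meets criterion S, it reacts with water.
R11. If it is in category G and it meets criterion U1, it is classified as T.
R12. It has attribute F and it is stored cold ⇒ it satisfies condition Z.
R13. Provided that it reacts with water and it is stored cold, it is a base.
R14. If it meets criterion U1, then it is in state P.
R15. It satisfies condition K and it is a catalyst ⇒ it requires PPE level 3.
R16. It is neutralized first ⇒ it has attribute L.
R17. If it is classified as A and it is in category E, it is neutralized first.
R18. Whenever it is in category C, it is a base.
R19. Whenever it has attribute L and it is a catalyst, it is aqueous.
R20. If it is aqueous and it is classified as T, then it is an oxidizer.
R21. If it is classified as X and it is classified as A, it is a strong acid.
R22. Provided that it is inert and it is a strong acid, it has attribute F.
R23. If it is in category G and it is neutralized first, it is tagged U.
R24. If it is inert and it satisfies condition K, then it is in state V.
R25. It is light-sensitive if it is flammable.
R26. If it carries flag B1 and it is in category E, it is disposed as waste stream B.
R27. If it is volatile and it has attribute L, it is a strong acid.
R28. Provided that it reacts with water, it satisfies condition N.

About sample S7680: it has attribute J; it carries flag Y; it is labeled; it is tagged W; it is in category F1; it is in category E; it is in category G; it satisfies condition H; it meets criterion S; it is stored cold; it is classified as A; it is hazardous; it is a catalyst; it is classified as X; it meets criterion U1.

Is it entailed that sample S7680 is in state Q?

By R2 (it is in category F1, it is in category E): it is in state K1.
By R6 (it is stored cold, it is a catalyst, it meets criterion U1): it satisfies condition K.
By R10 (it meets criterion S): it reacts with water.
By R11 (it is in category G, it meets criterion U1): it is classified as T.
By R13 (it reacts with water, it is stored cold): it is a base.
By R15 (it satisfies condition K, it is a catalyst): it requires PPE level 3.
By R17 (it is classified as A, it is in category E): it is neutralized first.
By R21 (it is classified as X, it is classified as A): it is a strong acid.
By R8 (it is a base, it is in category E, it is in state K1): it is inert.
By R16 (it is neutralized first): it has attribute L.
By R19 (it has attribute L, it is a catalyst): it is aqueous.
By R20 (it is aqueous, it is classified as T): it is an oxidizer.
By R22 (it is inert, it is a strong acid): it has attribute F.
By R12 (it has attribute F, it is stored cold): it satisfies condition Z.
By R9 (it satisfies condition Z, it requires PPE level 3, it is an oxidizer): it is light-sensitive.
By R4 (it is light-sensitive): it is in state Q.

Yes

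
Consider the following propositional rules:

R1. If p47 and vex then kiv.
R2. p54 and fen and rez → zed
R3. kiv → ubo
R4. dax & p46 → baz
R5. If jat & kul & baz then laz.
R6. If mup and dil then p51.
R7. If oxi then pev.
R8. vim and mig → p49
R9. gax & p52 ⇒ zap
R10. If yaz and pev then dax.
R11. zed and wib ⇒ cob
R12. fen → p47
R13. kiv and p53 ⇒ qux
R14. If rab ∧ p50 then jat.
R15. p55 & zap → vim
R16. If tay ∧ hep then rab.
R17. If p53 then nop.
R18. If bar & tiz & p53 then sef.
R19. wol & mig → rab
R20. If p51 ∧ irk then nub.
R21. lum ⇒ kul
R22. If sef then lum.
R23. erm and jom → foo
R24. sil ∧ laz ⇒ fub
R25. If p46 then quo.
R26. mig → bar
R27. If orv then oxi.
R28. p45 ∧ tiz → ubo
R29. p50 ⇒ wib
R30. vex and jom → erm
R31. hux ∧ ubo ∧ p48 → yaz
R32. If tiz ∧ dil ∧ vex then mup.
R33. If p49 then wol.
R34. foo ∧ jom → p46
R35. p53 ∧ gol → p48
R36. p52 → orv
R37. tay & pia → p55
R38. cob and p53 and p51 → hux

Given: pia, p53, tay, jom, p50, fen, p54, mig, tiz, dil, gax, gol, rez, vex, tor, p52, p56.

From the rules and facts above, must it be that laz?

Yes

zed  (by R2: p54, fen, rez)
zap  (by R9: gax, p52)
p47  (by R12: fen)
bar  (by R26: mig)
wib  (by R29: p50)
erm  (by R30: vex, jom)
mup  (by R32: tiz, dil, vex)
p48  (by R35: p53, gol)
orv  (by R36: p52)
p55  (by R37: tay, pia)
kiv  (by R1: p47, vex)
ubo  (by R3: kiv)
p51  (by R6: mup, dil)
cob  (by R11: zed, wib)
vim  (by R15: p55, zap)
sef  (by R18: bar, tiz, p53)
lum  (by R22: sef)
foo  (by R23: erm, jom)
oxi  (by R27: orv)
p46  (by R34: foo, jom)
hux  (by R38: cob, p53, p51)
pev  (by R7: oxi)
p49  (by R8: vim, mig)
kul  (by R21: lum)
yaz  (by R31: hux, ubo, p48)
wol  (by R33: p49)
dax  (by R10: yaz, pev)
rab  (by R19: wol, mig)
baz  (by R4: dax, p46)
jat  (by R14: rab, p50)
laz  (by R5: jat, kul, baz)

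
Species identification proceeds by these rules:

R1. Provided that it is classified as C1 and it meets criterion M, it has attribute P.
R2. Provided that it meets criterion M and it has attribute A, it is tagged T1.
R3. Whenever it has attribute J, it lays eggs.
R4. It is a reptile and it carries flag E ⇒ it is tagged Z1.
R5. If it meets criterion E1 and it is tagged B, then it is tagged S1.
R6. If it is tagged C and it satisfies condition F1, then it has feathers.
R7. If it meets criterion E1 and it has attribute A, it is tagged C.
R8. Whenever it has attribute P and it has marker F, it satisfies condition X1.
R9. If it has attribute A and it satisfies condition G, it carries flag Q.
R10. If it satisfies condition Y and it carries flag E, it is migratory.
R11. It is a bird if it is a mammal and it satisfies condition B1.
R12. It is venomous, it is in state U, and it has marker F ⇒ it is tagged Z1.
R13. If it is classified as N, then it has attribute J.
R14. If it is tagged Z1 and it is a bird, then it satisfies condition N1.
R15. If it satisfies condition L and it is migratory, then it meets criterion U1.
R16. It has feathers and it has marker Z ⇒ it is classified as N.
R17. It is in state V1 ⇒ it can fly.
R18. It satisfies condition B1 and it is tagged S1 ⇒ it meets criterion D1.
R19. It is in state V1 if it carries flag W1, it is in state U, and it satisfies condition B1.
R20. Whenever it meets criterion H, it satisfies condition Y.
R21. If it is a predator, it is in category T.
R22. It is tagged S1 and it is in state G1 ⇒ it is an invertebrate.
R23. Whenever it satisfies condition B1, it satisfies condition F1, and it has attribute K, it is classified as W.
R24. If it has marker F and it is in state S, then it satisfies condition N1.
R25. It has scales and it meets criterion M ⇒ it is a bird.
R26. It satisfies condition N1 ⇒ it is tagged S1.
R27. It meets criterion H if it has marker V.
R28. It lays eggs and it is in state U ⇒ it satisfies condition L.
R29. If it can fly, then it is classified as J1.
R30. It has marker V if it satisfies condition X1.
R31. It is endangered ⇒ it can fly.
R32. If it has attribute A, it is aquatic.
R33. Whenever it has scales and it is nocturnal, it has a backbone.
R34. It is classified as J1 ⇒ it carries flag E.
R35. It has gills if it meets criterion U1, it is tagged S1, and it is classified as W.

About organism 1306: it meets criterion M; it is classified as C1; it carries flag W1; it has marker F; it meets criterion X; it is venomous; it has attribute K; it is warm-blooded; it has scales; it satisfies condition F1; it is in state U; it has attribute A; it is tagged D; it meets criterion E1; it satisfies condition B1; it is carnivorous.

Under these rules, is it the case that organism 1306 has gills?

No

Forward chaining from the given facts derives: has attribute P, is tagged T1, is tagged C, satisfies condition X1, is tagged Z1, is in state V1, is classified as W, is a bird, has marker V, is aquatic, has feathers, satisfies condition N1, can fly, is tagged S1, meets criterion H, is classified as J1, carries flag E, meets criterion D1, satisfies condition Y, is migratory.
The only rule concluding "it has gills" is R35, which needs "it meets criterion U1"; that is never established.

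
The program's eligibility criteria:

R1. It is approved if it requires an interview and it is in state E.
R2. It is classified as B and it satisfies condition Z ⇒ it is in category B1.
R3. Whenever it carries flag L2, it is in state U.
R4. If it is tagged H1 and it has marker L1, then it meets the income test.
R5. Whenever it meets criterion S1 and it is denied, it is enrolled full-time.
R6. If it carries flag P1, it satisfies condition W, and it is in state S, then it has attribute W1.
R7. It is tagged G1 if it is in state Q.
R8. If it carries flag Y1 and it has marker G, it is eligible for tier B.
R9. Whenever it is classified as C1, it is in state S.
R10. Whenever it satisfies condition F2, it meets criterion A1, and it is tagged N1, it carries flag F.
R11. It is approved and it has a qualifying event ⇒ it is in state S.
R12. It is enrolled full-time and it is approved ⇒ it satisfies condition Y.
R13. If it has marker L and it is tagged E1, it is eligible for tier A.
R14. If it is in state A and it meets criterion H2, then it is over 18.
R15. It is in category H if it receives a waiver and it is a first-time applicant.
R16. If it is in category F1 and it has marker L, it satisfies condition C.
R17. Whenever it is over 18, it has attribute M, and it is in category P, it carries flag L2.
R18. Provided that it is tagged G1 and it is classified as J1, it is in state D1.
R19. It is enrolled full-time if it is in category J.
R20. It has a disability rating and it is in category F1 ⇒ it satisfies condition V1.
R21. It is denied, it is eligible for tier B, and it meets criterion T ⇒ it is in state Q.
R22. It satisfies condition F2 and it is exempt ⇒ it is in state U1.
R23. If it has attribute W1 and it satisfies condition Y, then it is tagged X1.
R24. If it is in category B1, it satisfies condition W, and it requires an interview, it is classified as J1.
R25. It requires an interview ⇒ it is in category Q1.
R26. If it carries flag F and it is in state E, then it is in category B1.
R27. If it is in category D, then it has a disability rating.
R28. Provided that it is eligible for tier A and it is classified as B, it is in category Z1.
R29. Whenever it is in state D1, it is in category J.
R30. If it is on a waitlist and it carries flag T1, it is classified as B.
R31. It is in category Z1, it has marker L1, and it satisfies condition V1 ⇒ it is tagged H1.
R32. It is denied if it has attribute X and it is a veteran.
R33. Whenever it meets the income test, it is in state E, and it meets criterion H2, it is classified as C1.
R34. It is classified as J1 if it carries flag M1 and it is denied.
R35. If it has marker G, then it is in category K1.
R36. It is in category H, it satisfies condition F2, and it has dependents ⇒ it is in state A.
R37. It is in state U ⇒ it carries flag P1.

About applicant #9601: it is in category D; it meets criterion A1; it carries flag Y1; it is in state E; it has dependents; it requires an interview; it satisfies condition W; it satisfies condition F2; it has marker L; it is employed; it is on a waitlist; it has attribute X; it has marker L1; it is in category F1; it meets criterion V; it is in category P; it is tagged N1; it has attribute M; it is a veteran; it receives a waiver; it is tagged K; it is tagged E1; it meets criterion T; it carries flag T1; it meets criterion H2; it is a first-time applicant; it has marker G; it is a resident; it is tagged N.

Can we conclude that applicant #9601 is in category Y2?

Forward chaining from the given facts derives: is approved, is eligible for tier B, carries flag F, is eligible for tier A, is in category H, satisfies condition C, is in category Q1, is in category B1, has a disability rating, is classified as B, is denied, is in category K1, is in state A, is over 18, carries flag L2, satisfies condition V1, is in state Q, is classified as J1, is in category Z1, is tagged H1, is in state U, meets the income test, is tagged G1, is in state D1, is in category J, is classified as C1, carries flag P1, is in state S, is enrolled full-time, has attribute W1, satisfies condition Y, is tagged X1.
No rule has "it is in category Y2" as its conclusion, and it is not among the given facts.

No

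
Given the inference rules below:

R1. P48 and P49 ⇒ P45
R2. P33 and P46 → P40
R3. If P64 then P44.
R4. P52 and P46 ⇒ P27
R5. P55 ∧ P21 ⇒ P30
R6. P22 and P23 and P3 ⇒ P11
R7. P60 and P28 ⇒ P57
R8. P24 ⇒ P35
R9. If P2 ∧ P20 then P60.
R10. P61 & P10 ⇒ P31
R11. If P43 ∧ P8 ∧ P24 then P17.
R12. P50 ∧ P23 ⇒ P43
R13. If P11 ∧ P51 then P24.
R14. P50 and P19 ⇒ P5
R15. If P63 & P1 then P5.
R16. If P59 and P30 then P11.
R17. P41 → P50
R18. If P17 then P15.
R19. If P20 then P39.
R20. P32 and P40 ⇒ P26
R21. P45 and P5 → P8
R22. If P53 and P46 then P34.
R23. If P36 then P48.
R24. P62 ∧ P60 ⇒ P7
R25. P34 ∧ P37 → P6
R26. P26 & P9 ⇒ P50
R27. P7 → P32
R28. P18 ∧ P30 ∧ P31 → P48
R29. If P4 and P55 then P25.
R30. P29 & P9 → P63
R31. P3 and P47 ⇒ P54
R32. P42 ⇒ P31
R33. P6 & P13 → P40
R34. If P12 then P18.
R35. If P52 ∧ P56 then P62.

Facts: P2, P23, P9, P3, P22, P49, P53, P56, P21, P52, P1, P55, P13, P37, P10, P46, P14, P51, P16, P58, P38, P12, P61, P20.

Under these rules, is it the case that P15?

Forward chaining from the given facts derives: P27, P30, P11, P60, P31, P24, P39, P34, P6, P40, P18, P62, P35, P7, P32, P48, P45, P26, P50, P43.
The only rule concluding P15 is R18, which needs P17; that is never established.

No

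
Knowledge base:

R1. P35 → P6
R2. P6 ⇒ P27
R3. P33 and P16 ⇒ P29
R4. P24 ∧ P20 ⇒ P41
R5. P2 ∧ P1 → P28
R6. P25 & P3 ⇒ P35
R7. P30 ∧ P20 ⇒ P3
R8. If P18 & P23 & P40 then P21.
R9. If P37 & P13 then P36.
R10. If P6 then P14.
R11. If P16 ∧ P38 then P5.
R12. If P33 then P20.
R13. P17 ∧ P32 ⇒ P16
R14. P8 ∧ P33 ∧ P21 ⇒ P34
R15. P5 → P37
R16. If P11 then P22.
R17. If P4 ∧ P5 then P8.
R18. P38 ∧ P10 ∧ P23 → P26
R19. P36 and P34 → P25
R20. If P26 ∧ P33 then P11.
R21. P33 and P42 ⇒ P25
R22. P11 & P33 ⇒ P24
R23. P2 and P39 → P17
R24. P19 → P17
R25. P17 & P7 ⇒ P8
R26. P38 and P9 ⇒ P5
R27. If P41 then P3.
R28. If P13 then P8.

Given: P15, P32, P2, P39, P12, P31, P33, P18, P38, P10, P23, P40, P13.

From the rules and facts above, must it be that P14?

Yes

P21  (by R8: P18, P23, P40)
P20  (by R12: P33)
P26  (by R18: P38, P10, P23)
P11  (by R20: P26, P33)
P24  (by R22: P11, P33)
P17  (by R23: P2, P39)
P8  (by R28: P13)
P41  (by R4: P24, P20)
P16  (by R13: P17, P32)
P34  (by R14: P8, P33, P21)
P3  (by R27: P41)
P5  (by R11: P16, P38)
P37  (by R15: P5)
P36  (by R9: P37, P13)
P25  (by R19: P36, P34)
P35  (by R6: P25, P3)
P6  (by R1: P35)
P14  (by R10: P6)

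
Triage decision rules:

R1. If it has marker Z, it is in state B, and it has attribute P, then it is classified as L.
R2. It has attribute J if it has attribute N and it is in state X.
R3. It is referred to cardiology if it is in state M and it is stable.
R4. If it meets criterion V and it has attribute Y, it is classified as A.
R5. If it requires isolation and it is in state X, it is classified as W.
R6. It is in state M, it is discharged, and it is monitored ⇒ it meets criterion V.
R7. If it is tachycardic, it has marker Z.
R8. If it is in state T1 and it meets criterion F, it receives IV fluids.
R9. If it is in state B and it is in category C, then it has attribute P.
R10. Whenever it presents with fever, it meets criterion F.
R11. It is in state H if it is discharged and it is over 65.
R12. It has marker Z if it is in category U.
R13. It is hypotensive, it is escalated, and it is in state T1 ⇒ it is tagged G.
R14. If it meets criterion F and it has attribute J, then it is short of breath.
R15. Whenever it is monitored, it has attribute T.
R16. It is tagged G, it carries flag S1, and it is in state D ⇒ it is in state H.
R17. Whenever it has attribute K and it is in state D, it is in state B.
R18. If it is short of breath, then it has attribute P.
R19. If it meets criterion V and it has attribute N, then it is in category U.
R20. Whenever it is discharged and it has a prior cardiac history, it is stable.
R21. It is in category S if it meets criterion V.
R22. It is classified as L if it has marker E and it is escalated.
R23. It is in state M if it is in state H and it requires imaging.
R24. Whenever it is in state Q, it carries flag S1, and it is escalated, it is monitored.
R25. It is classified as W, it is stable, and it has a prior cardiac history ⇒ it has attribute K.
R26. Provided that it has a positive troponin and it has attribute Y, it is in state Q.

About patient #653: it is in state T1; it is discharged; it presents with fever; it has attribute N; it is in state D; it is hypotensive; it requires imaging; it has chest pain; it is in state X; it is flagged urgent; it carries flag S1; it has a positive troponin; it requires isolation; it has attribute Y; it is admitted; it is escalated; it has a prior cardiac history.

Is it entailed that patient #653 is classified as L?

By R2 (it has attribute N, it is in state X): it has attribute J.
By R5 (it requires isolation, it is in state X): it is classified as W.
By R10 (it presents with fever): it meets criterion F.
By R13 (it is hypotensive, it is escalated, it is in state T1): it is tagged G.
By R14 (it meets criterion F, it has attribute J): it is short of breath.
By R16 (it is tagged G, it carries flag S1, it is in state D): it is in state H.
By R18 (it is short of breath): it has attribute P.
By R20 (it is discharged, it has a prior cardiac history): it is stable.
By R23 (it is in state H, it requires imaging): it is in state M.
By R25 (it is classified as W, it is stable, it has a prior cardiac history): it has attribute K.
By R26 (it has a positive troponin, it has attribute Y): it is in state Q.
By R17 (it has attribute K, it is in state D): it is in state B.
By R24 (it is in state Q, it carries flag S1, it is escalated): it is monitored.
By R6 (it is in state M, it is discharged, it is monitored): it meets criterion V.
By R19 (it meets criterion V, it has attribute N): it is in category U.
By R12 (it is in category U): it has marker Z.
By R1 (it has marker Z, it is in state B, it has attribute P): it is classified as L.

Yes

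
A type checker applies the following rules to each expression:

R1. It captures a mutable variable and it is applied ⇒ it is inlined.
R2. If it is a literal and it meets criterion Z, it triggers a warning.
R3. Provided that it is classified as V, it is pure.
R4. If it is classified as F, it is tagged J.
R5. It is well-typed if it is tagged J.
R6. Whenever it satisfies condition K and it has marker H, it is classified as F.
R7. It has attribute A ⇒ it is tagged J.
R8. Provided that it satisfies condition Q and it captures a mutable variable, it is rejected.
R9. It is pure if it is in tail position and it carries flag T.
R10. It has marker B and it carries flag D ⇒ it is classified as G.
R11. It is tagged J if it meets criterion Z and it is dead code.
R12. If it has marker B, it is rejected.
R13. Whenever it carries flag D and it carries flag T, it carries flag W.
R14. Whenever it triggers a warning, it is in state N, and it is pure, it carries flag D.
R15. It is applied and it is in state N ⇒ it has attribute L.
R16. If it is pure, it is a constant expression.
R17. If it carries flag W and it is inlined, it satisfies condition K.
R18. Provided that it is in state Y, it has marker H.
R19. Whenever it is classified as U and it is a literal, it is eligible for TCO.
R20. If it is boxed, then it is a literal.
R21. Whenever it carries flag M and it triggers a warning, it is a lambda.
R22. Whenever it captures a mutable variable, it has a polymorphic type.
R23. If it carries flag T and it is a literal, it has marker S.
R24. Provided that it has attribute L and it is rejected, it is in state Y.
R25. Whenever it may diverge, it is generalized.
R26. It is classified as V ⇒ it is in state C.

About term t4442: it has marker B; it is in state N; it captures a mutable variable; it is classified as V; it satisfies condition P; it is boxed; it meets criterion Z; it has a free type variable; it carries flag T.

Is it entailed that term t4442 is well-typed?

No

Forward chaining from the given facts derives: is pure, is rejected, is a constant expression, is a literal, has a polymorphic type, has marker S, is in state C, triggers a warning, carries flag D, is classified as G, carries flag W.
The only rule concluding "it is well-typed" is R5, which needs "it is tagged J"; that is never established.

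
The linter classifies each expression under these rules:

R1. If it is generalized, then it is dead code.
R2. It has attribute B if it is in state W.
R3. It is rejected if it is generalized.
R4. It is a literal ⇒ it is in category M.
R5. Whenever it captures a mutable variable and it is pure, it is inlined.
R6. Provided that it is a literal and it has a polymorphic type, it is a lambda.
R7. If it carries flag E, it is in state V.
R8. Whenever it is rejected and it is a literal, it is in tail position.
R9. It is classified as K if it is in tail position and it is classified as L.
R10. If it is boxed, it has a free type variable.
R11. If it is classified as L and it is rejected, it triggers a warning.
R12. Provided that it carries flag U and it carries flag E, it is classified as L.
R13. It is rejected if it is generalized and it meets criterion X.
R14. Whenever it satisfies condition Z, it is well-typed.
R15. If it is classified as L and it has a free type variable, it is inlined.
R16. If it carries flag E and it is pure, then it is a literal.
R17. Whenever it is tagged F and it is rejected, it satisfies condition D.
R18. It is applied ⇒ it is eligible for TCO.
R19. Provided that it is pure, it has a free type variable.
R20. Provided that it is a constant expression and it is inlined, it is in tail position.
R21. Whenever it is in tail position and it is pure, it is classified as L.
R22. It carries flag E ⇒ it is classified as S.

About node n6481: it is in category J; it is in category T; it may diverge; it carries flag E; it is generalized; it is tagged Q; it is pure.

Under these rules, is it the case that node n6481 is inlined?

By R3 (it is generalized): it is rejected.
By R16 (it carries flag E, it is pure): it is a literal.
By R19 (it is pure): it has a free type variable.
By R8 (it is rejected, it is a literal): it is in tail position.
By R21 (it is in tail position, it is pure): it is classified as L.
By R15 (it is classified as L, it has a free type variable): it is inlined.

Yes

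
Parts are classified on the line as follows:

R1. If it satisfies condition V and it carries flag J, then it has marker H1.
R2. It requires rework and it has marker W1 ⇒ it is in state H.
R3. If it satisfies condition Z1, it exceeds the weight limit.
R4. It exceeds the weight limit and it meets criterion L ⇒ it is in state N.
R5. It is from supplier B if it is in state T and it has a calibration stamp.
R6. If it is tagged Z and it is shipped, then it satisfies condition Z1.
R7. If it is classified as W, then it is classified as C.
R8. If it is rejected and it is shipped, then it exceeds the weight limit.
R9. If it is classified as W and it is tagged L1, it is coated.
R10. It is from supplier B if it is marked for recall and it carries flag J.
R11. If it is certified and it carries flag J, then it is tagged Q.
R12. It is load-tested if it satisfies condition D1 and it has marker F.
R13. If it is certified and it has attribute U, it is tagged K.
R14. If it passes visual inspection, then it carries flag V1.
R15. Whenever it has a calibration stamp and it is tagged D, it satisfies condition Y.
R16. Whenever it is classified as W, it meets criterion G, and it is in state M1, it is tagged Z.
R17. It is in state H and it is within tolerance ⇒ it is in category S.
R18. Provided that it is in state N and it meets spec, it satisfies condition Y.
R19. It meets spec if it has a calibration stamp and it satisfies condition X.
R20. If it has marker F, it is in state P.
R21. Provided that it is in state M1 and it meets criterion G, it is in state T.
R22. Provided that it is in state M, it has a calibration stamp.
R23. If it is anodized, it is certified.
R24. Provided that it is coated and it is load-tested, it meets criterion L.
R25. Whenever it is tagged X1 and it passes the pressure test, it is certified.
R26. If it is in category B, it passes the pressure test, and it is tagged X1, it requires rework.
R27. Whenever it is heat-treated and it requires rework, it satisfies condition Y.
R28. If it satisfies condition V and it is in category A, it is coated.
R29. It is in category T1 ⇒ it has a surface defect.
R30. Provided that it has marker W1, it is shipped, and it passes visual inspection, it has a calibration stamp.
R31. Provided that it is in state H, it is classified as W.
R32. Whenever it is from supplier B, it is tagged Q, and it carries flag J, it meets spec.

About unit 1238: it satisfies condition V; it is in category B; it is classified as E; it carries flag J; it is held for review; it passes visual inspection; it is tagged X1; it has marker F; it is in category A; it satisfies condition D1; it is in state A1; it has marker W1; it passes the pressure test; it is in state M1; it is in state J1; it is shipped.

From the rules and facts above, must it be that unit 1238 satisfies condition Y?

Forward chaining from the given facts derives: has marker H1, is load-tested, carries flag V1, is in state P, is certified, requires rework, is coated, has a calibration stamp, is in state H, is tagged Q, meets criterion L, is classified as W, is classified as C.
Rules concluding "it satisfies condition Y": R15 needs "it is tagged D"; R18 needs "it is in state N"; R27 needs "it is heat-treated" — none of these are established.

No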